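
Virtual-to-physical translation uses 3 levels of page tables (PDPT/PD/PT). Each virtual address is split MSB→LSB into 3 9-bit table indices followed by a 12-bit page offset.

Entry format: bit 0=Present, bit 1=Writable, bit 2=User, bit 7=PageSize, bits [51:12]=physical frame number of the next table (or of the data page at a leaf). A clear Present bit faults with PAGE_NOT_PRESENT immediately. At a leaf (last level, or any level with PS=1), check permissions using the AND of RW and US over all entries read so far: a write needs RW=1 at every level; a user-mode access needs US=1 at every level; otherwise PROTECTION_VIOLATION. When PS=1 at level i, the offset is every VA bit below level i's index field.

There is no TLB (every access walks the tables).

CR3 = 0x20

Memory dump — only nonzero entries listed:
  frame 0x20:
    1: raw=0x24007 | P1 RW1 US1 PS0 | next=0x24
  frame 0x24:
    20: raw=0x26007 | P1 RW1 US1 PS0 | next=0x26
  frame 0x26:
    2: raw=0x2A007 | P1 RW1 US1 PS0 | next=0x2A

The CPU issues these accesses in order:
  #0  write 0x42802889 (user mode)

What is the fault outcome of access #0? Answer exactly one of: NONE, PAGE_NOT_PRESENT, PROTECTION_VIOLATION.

Walk each access:
#0 VA=0x42802889 (w,user):
  lvl0: tbl 0x20, slot 1 ⇒ 0x24007 (P1/RW1/US1/PS0)
  lvl1: tbl 0x24, slot 20 ⇒ 0x26007 (P1/RW1/US1/PS0)
  lvl2: tbl 0x26, slot 2 ⇒ 0x2A007 (P1/RW1/US1/PS0)
  ✓ 0x2A889  — 3 lookups

Access #0 fault: NONE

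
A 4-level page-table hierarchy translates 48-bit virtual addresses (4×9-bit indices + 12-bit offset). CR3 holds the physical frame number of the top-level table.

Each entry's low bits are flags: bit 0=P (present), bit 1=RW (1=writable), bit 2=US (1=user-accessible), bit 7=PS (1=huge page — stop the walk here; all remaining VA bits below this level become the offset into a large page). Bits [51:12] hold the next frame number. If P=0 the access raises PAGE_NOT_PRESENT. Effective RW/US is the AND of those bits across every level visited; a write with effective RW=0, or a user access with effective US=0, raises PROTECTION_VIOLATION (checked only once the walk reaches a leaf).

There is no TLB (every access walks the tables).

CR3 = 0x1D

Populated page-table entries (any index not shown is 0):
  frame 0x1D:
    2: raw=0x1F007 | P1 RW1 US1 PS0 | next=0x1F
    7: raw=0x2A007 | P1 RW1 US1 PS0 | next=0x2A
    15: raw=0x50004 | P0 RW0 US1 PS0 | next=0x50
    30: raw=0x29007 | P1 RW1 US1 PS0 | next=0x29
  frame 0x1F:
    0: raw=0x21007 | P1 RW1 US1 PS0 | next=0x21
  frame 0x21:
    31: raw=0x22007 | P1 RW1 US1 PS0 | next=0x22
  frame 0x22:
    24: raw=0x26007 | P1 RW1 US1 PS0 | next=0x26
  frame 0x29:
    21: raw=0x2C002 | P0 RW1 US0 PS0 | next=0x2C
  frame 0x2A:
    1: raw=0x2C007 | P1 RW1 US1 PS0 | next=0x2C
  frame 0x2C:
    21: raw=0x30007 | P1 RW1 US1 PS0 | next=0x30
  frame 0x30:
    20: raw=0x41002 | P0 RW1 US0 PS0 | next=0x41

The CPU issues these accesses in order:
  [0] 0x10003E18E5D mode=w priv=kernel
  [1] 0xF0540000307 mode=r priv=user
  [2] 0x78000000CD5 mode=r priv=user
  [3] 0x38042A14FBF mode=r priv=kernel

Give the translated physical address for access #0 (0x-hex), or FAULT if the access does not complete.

Walk each access:
#0 VA=0x10003E18E5D (w,kernel):
  lvl0: tbl 0x1D, slot 2 ⇒ 0x1F007 (P1/RW1/US1/PS0)
  lvl1: tbl 0x1F, slot 0 ⇒ 0x21007 (P1/RW1/US1/PS0)
  lvl2: tbl 0x21, slot 31 ⇒ 0x22007 (P1/RW1/US1/PS0)
  lvl3: tbl 0x22, slot 24 ⇒ 0x26007 (P1/RW1/US1/PS0)
  ⇒ phys 0x26E5D  [4 reads]
#1 VA=0xF0540000307 (r,user):
  lvl0: tbl 0x1D, slot 30 ⇒ 0x29007 (P1/RW1/US1/PS0)
  lvl1: tbl 0x29, slot 21 ⇒ 0x2C002 (P0/RW1/US0/PS0)
  ✗ PAGE_NOT_PRESENT  [2 reads]
#2 VA=0x78000000CD5 (r,user):
  lvl0: tbl 0x1D, slot 15 ⇒ 0x50004 (P0/RW0/US1/PS0)
  ✗ PAGE_NOT_PRESENT  [1 reads]
#3 VA=0x38042A14FBF (r,kernel):
  lvl0: tbl 0x1D, slot 7 ⇒ 0x2A007 (P1/RW1/US1/PS0)
  lvl1: tbl 0x2A, slot 1 ⇒ 0x2C007 (P1/RW1/US1/PS0)
  lvl2: tbl 0x2C, slot 21 ⇒ 0x30007 (P1/RW1/US1/PS0)
  lvl3: tbl 0x30, slot 20 ⇒ 0x41002 (P0/RW1/US0/PS0)
  ✗ PAGE_NOT_PRESENT  [4 reads]

Access #0 PA: 0x26E5D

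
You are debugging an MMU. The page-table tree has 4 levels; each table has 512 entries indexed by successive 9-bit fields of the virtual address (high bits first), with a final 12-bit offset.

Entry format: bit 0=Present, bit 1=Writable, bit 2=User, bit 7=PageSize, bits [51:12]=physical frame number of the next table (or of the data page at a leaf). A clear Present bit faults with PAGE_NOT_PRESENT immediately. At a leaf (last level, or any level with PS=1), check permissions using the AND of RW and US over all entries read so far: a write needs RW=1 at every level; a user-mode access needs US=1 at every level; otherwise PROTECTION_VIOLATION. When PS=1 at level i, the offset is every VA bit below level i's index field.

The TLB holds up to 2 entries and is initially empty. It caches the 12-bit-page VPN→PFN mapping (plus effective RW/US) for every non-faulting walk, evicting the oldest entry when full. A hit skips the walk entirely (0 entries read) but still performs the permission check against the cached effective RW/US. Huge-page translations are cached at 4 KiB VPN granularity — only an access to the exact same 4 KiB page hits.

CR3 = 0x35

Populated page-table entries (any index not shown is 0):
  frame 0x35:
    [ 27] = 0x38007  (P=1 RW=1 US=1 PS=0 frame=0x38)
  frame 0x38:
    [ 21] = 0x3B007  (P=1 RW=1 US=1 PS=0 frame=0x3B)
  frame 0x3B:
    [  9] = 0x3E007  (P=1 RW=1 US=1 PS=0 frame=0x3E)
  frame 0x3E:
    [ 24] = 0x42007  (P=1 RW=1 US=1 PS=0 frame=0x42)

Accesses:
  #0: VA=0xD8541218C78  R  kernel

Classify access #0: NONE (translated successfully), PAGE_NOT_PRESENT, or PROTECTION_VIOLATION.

Walk each access:
#0 VA=0xD8541218C78 (r,kernel):
  lvl0: tbl 0x35, slot 27 ⇒ 0x38007 (P1/RW1/US1/PS0)
  lvl1: tbl 0x38, slot 21 ⇒ 0x3B007 (P1/RW1/US1/PS0)
  lvl2: tbl 0x3B, slot 9 ⇒ 0x3E007 (P1/RW1/US1/PS0)
  lvl3: tbl 0x3E, slot 24 ⇒ 0x42007 (P1/RW1/US1/PS0)
  ✓ 0x42C78  — 4 lookups

Access #0 fault: NONE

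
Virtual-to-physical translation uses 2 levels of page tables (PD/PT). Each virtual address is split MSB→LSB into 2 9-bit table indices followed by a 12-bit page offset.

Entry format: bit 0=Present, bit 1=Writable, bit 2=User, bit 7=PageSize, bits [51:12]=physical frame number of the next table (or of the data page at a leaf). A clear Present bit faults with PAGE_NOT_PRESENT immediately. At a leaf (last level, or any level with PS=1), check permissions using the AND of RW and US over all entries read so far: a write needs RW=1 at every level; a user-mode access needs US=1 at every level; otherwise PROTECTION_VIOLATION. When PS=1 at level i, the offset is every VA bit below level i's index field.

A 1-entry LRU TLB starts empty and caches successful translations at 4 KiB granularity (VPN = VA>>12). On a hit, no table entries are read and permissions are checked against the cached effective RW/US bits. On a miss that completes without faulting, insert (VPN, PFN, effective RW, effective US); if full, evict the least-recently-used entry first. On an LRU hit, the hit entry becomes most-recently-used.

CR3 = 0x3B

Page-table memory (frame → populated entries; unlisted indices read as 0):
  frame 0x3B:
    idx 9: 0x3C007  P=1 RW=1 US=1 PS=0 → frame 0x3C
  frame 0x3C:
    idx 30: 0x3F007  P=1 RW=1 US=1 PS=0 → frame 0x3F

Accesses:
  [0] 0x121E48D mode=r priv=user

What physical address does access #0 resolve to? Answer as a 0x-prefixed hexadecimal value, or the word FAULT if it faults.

Walk each access:
#0 VA=0x121E48D (r,user):
  L0 @0x3B[9] → 0x3C007  P=1,RW=1,US=1,PS=0
  L1 @0x3C[30] → 0x3F007  P=1,RW=1,US=1,PS=0
  ✓ 0x3F48D  — 2 lookups

Access #0 PA: 0x3F48D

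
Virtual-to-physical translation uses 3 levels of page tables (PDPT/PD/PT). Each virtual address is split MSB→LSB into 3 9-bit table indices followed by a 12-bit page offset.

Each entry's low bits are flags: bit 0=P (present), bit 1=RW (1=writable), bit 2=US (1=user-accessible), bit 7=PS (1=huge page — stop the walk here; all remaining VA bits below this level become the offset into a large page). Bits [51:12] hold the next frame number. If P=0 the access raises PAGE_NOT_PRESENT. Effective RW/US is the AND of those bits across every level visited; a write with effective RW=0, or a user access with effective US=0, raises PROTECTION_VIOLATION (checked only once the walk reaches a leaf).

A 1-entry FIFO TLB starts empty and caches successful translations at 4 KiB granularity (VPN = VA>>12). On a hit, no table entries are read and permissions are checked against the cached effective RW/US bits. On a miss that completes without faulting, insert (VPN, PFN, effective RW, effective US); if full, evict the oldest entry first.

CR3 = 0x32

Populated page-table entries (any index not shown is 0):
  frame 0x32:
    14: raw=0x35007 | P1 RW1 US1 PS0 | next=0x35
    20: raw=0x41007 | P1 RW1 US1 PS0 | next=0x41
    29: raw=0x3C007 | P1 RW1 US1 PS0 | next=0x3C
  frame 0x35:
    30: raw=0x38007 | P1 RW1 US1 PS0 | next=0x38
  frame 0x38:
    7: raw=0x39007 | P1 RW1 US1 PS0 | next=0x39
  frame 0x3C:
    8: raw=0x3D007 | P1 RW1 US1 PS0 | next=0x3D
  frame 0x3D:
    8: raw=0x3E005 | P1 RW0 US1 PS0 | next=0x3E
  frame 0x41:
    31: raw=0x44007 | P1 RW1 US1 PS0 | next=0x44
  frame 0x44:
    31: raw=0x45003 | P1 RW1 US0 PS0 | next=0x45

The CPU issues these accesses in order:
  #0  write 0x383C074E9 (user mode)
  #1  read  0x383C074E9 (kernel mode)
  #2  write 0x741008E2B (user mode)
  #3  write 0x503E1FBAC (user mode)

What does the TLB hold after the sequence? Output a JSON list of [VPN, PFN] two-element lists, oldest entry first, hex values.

Per-access translation:
#0 VA=0x383C074E9 (w,user):
  L0: frame=0x32 idx=14 entry=0x35007 [P=1 RW=1 US=1 PS=0]
  L1: frame=0x35 idx=30 entry=0x38007 [P=1 RW=1 US=1 PS=0]
  L2: frame=0x38 idx=7 entry=0x39007 [P=1 RW=1 US=1 PS=0]
  ⇒ phys 0x394E9  [3 reads]
#1 VA=0x383C074E9 (r,kernel):
  TLB hit vpn=0x383C07 → PA=0x394E9
#2 VA=0x741008E2B (w,user):
  L0: frame=0x32 idx=29 entry=0x3C007 [P=1 RW=1 US=1 PS=0]
  L1: frame=0x3C idx=8 entry=0x3D007 [P=1 RW=1 US=1 PS=0]
  L2: frame=0x3D idx=8 entry=0x3E005 [P=1 RW=0 US=1 PS=0]
  → PROTECTION_VIOLATION  (3 entries read)
#3 VA=0x503E1FBAC (w,user):
  L0: frame=0x32 idx=20 entry=0x41007 [P=1 RW=1 US=1 PS=0]
  L1: frame=0x41 idx=31 entry=0x44007 [P=1 RW=1 US=1 PS=0]
  L2: frame=0x44 idx=31 entry=0x45003 [P=1 RW=1 US=0 PS=0]
  → PROTECTION_VIOLATION  (3 entries read)

TLB: [["0x383C07", "0x39"]]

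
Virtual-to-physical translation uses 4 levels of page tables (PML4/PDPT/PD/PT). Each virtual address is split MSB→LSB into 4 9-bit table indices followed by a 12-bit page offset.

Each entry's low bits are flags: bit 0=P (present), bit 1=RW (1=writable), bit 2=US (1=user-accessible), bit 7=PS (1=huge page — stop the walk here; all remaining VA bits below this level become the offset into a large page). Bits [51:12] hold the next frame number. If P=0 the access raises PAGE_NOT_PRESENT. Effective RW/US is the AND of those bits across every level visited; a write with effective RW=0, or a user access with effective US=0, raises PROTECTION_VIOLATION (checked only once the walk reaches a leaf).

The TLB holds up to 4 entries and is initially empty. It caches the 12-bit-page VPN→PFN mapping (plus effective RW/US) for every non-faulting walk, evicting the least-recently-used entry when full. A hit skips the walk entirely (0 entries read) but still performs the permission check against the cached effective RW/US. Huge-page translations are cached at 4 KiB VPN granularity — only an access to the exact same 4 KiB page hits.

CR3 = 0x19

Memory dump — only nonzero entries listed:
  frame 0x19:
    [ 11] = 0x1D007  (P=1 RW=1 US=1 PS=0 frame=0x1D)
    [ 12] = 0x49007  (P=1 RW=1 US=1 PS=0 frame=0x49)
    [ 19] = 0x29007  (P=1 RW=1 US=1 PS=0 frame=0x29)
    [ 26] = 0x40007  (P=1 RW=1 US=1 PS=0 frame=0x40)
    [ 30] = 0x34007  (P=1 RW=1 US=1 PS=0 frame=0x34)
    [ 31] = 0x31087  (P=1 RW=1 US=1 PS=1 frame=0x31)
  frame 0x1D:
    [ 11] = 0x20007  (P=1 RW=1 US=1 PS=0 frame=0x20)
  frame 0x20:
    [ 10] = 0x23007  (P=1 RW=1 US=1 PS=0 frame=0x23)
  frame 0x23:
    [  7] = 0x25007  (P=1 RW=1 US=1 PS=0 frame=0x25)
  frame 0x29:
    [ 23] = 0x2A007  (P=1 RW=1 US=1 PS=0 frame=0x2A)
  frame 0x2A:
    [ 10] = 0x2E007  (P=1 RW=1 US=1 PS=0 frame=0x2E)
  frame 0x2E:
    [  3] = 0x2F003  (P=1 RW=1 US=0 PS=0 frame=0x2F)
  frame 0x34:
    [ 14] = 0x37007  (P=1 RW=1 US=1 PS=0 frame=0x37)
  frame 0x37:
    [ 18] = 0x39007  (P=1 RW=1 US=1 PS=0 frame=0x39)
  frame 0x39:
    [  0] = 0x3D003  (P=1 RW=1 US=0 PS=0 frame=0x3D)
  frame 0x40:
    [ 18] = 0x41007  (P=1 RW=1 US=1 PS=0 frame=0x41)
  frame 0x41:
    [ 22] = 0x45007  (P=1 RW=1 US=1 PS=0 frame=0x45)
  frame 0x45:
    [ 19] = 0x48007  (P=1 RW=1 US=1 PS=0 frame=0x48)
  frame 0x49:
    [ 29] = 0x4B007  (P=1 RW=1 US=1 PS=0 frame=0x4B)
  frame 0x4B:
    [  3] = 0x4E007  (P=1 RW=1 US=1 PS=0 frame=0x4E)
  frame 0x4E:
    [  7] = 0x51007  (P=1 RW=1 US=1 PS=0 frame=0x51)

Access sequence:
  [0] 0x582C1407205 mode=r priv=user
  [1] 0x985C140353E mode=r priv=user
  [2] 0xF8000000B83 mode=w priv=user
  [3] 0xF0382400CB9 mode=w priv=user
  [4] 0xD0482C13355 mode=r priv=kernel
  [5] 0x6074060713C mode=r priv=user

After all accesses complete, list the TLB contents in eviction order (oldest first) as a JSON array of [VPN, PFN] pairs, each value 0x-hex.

Walk each access:
#0 VA=0x582C1407205 (r,user):
  [0] read 0x19 idx=11: raw=0x1D007 flags P=1 W=1 U=1 S=0
  [1] read 0x1D idx=11: raw=0x20007 flags P=1 W=1 U=1 S=0
  [2] read 0x20 idx=10: raw=0x23007 flags P=1 W=1 U=1 S=0
  [3] read 0x23 idx=7: raw=0x25007 flags P=1 W=1 U=1 S=0
  → PA=0x25205  (4 entries read)
#1 VA=0x985C140353E (r,user):
  [0] read 0x19 idx=19: raw=0x29007 flags P=1 W=1 U=1 S=0
  [1] read 0x29 idx=23: raw=0x2A007 flags P=1 W=1 U=1 S=0
  [2] read 0x2A idx=10: raw=0x2E007 flags P=1 W=1 U=1 S=0
  [3] read 0x2E idx=3: raw=0x2F003 flags P=1 W=1 U=0 S=0
  ✗ PROTECTION_VIOLATION  [4 reads]
#2 VA=0xF8000000B83 (w,user):
  [0] read 0x19 idx=31: raw=0x31087 flags P=1 W=1 U=1 S=1
  → PA=0x31B83 (huge @L0)  (1 entries read)
#3 VA=0xF0382400CB9 (w,user):
  [0] read 0x19 idx=30: raw=0x34007 flags P=1 W=1 U=1 S=0
  [1] read 0x34 idx=14: raw=0x37007 flags P=1 W=1 U=1 S=0
  [2] read 0x37 idx=18: raw=0x39007 flags P=1 W=1 U=1 S=0
  [3] read 0x39 idx=0: raw=0x3D003 flags P=1 W=1 U=0 S=0
  ✗ PROTECTION_VIOLATION  [4 reads]
#4 VA=0xD0482C13355 (r,kernel):
  [0] read 0x19 idx=26: raw=0x40007 flags P=1 W=1 U=1 S=0
  [1] read 0x40 idx=18: raw=0x41007 flags P=1 W=1 U=1 S=0
  [2] read 0x41 idx=22: raw=0x45007 flags P=1 W=1 U=1 S=0
  [3] read 0x45 idx=19: raw=0x48007 flags P=1 W=1 U=1 S=0
  → PA=0x48355  (4 entries read)
#5 VA=0x6074060713C (r,user):
  [0] read 0x19 idx=12: raw=0x49007 flags P=1 W=1 U=1 S=0
  [1] read 0x49 idx=29: raw=0x4B007 flags P=1 W=1 U=1 S=0
  [2] read 0x4B idx=3: raw=0x4E007 flags P=1 W=1 U=1 S=0
  [3] read 0x4E idx=7: raw=0x51007 flags P=1 W=1 U=1 S=0
  → PA=0x5113C  (4 entries read)

TLB: [["0x582C1407", "0x25"], ["0xF8000000", "0x31"], ["0xD0482C13", "0x48"], ["0x60740607", "0x51"]]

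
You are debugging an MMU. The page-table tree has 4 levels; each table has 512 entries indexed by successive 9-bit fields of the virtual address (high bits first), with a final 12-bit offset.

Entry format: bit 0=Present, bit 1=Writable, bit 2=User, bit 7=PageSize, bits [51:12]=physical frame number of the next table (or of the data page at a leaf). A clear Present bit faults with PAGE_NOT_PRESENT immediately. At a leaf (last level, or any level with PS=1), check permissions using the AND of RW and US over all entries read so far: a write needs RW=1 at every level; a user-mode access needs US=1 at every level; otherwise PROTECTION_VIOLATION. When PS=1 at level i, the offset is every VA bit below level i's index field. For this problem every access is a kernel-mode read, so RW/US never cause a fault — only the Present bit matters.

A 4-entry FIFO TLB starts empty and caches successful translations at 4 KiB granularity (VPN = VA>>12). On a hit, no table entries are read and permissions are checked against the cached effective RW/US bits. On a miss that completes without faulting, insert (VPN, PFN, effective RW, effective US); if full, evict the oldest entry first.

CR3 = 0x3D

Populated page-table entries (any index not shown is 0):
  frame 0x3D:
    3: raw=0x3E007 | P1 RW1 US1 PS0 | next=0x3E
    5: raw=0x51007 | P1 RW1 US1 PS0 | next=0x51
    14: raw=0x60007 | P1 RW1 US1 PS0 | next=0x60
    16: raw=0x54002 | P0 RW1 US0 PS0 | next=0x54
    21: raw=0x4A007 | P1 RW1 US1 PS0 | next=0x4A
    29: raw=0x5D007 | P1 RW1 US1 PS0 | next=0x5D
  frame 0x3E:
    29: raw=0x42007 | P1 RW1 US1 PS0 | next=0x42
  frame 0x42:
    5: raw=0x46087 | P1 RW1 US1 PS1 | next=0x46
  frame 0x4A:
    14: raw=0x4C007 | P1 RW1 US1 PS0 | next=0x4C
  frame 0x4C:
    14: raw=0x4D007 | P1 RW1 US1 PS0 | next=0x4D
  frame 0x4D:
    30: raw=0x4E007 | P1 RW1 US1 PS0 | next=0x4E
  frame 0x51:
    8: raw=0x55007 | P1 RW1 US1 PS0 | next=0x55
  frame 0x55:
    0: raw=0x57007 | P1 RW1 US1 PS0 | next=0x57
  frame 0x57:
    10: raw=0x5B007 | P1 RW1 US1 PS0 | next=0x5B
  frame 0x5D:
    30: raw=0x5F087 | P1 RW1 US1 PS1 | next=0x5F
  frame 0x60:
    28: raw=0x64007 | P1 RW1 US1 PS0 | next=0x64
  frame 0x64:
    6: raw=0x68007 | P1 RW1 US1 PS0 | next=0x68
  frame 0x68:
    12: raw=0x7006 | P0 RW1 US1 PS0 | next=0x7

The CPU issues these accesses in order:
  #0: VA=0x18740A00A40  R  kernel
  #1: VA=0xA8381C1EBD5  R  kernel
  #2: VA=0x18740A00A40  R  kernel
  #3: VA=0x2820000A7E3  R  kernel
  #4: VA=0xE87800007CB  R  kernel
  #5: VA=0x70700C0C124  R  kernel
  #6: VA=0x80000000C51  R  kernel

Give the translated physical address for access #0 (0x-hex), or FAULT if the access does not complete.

Walk each access:
#0 VA=0x18740A00A40 (r,kernel):
  [0] read 0x3D idx=3: raw=0x3E007 flags P=1 W=1 U=1 S=0
  [1] read 0x3E idx=29: raw=0x42007 flags P=1 W=1 U=1 S=0
  [2] read 0x42 idx=5: raw=0x46087 flags P=1 W=1 U=1 S=1
  ✓ 0x46A40 (huge @L2)  — 3 lookups
#1 VA=0xA8381C1EBD5 (r,kernel):
  [0] read 0x3D idx=21: raw=0x4A007 flags P=1 W=1 U=1 S=0
  [1] read 0x4A idx=14: raw=0x4C007 flags P=1 W=1 U=1 S=0
  [2] read 0x4C idx=14: raw=0x4D007 flags P=1 W=1 U=1 S=0
  [3] read 0x4D idx=30: raw=0x4E007 flags P=1 W=1 U=1 S=0
  ✓ 0x4EBD5  — 4 lookups
#2 VA=0x18740A00A40 (r,kernel):
  TLB hit vpn=0x18740A00 → PA=0x46A40
#3 VA=0x2820000A7E3 (r,kernel):
  [0] read 0x3D idx=5: raw=0x51007 flags P=1 W=1 U=1 S=0
  [1] read 0x51 idx=8: raw=0x55007 flags P=1 W=1 U=1 S=0
  [2] read 0x55 idx=0: raw=0x57007 flags P=1 W=1 U=1 S=0
  [3] read 0x57 idx=10: raw=0x5B007 flags P=1 W=1 U=1 S=0
  ✓ 0x5B7E3  — 4 lookups
#4 VA=0xE87800007CB (r,kernel):
  [0] read 0x3D idx=29: raw=0x5D007 flags P=1 W=1 U=1 S=0
  [1] read 0x5D idx=30: raw=0x5F087 flags P=1 W=1 U=1 S=1
  ✓ 0x5F7CB (huge @L1)  — 2 lookups
#5 VA=0x70700C0C124 (r,kernel):
  [0] read 0x3D idx=14: raw=0x60007 flags P=1 W=1 U=1 S=0
  [1] read 0x60 idx=28: raw=0x64007 flags P=1 W=1 U=1 S=0
  [2] read 0x64 idx=6: raw=0x68007 flags P=1 W=1 U=1 S=0
  [3] read 0x68 idx=12: raw=0x7006 flags P=0 W=1 U=1 S=0
  ✗ PAGE_NOT_PRESENT  [4 reads]
#6 VA=0x80000000C51 (r,kernel):
  [0] read 0x3D idx=16: raw=0x54002 flags P=0 W=1 U=0 S=0
  ✗ PAGE_NOT_PRESENT  [1 reads]

Access #0 PA: 0x46A40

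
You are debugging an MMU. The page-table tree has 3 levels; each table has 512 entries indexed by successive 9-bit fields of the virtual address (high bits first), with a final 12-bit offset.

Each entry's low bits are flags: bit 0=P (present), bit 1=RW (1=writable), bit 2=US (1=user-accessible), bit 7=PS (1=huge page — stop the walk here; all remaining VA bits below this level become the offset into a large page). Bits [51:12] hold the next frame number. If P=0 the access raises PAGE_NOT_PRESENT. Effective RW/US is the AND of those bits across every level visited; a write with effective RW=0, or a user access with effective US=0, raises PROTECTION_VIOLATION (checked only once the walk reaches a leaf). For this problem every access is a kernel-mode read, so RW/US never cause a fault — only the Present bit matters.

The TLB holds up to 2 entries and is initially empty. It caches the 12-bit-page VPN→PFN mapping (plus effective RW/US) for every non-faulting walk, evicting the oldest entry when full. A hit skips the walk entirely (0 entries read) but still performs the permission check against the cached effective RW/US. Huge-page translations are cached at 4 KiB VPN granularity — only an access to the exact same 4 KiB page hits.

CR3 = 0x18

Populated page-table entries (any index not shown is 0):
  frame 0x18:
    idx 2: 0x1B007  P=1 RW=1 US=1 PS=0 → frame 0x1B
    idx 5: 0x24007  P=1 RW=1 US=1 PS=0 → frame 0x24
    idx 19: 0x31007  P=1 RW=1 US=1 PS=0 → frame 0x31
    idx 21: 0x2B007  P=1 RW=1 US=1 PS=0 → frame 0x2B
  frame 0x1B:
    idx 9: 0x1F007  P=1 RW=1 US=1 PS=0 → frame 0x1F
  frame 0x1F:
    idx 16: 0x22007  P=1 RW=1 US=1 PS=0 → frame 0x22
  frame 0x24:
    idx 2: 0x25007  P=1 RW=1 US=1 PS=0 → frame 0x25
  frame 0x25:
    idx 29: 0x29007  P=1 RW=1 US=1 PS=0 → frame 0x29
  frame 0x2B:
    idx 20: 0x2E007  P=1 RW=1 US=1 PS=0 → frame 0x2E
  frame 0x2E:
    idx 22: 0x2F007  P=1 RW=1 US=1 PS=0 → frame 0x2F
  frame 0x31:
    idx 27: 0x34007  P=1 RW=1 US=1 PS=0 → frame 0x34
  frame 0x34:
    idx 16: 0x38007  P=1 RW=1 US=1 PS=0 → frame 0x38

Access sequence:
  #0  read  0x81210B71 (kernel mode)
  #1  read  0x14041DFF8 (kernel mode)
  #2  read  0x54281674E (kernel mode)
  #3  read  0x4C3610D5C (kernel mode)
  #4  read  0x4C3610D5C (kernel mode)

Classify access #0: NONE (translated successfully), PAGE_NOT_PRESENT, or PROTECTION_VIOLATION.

Per-access translation:
#0 VA=0x81210B71 (r,kernel):
  L0: frame=0x18 idx=2 entry=0x1B007 [P=1 RW=1 US=1 PS=0]
  L1: frame=0x1B idx=9 entry=0x1F007 [P=1 RW=1 US=1 PS=0]
  L2: frame=0x1F idx=16 entry=0x22007 [P=1 RW=1 US=1 PS=0]
  → PA=0x22B71  (3 entries read)
#1 VA=0x14041DFF8 (r,kernel):
  L0: frame=0x18 idx=5 entry=0x24007 [P=1 RW=1 US=1 PS=0]
  L1: frame=0x24 idx=2 entry=0x25007 [P=1 RW=1 US=1 PS=0]
  L2: frame=0x25 idx=29 entry=0x29007 [P=1 RW=1 US=1 PS=0]
  → PA=0x29FF8  (3 entries read)
#2 VA=0x54281674E (r,kernel):
  L0: frame=0x18 idx=21 entry=0x2B007 [P=1 RW=1 US=1 PS=0]
  L1: frame=0x2B idx=20 entry=0x2E007 [P=1 RW=1 US=1 PS=0]
  L2: frame=0x2E idx=22 entry=0x2F007 [P=1 RW=1 US=1 PS=0]
  → PA=0x2F74E  (3 entries read)
#3 VA=0x4C3610D5C (r,kernel):
  L0: frame=0x18 idx=19 entry=0x31007 [P=1 RW=1 US=1 PS=0]
  L1: frame=0x31 idx=27 entry=0x34007 [P=1 RW=1 US=1 PS=0]
  L2: frame=0x34 idx=16 entry=0x38007 [P=1 RW=1 US=1 PS=0]
  → PA=0x38D5C  (3 entries read)
#4 VA=0x4C3610D5C (r,kernel):
  TLB hit vpn=0x4C3610 → PA=0x38D5C

Access #0 fault: NONE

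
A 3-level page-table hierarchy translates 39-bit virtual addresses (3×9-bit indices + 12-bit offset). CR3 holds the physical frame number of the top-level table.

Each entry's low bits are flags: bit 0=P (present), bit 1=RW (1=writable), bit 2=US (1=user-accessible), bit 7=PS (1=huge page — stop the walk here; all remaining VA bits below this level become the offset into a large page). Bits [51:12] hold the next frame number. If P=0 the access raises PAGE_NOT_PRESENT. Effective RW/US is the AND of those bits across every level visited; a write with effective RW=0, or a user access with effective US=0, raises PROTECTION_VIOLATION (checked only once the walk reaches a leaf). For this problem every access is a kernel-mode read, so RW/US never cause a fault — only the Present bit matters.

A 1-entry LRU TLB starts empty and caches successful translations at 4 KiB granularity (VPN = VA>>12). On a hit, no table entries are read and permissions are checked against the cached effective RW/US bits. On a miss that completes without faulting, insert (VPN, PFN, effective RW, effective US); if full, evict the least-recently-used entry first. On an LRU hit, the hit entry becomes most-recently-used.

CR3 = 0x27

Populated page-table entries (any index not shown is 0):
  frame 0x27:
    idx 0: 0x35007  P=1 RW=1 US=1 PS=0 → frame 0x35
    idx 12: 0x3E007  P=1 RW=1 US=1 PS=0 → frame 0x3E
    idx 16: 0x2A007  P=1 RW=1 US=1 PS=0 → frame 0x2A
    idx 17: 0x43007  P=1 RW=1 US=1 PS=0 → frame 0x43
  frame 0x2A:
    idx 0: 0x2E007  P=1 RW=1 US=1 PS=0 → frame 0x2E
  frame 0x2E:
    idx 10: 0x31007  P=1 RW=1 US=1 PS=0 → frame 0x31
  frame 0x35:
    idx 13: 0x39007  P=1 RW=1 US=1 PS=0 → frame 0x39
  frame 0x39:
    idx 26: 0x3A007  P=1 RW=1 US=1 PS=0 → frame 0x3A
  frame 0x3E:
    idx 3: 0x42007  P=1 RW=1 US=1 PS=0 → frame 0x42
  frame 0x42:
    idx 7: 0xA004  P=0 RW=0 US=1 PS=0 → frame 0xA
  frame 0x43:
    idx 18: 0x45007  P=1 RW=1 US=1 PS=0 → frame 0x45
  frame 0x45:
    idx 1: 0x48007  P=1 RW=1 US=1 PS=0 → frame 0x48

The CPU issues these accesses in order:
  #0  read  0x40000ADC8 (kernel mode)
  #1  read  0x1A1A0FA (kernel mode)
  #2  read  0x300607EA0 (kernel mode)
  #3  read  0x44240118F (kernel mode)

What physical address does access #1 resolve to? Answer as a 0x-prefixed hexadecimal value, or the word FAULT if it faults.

Per-access translation:
#0 VA=0x40000ADC8 (r,kernel):
  lvl0: tbl 0x27, slot 16 ⇒ 0x2A007 (P1/RW1/US1/PS0)
  lvl1: tbl 0x2A, slot 0 ⇒ 0x2E007 (P1/RW1/US1/PS0)
  lvl2: tbl 0x2E, slot 10 ⇒ 0x31007 (P1/RW1/US1/PS0)
  → PA=0x31DC8  (3 entries read)
#1 VA=0x1A1A0FA (r,kernel):
  lvl0: tbl 0x27, slot 0 ⇒ 0x35007 (P1/RW1/US1/PS0)
  lvl1: tbl 0x35, slot 13 ⇒ 0x39007 (P1/RW1/US1/PS0)
  lvl2: tbl 0x39, slot 26 ⇒ 0x3A007 (P1/RW1/US1/PS0)
  → PA=0x3A0FA  (3 entries read)
#2 VA=0x300607EA0 (r,kernel):
  lvl0: tbl 0x27, slot 12 ⇒ 0x3E007 (P1/RW1/US1/PS0)
  lvl1: tbl 0x3E, slot 3 ⇒ 0x42007 (P1/RW1/US1/PS0)
  lvl2: tbl 0x42, slot 7 ⇒ 0xA004 (P0/RW0/US1/PS0)
  ⇒ fault: PAGE_NOT_PRESENT  — 3 lookups
#3 VA=0x44240118F (r,kernel):
  lvl0: tbl 0x27, slot 17 ⇒ 0x43007 (P1/RW1/US1/PS0)
  lvl1: tbl 0x43, slot 18 ⇒ 0x45007 (P1/RW1/US1/PS0)
  lvl2: tbl 0x45, slot 1 ⇒ 0x48007 (P1/RW1/US1/PS0)
  → PA=0x4818F  (3 entries read)

Access #1 PA: 0x3A0FA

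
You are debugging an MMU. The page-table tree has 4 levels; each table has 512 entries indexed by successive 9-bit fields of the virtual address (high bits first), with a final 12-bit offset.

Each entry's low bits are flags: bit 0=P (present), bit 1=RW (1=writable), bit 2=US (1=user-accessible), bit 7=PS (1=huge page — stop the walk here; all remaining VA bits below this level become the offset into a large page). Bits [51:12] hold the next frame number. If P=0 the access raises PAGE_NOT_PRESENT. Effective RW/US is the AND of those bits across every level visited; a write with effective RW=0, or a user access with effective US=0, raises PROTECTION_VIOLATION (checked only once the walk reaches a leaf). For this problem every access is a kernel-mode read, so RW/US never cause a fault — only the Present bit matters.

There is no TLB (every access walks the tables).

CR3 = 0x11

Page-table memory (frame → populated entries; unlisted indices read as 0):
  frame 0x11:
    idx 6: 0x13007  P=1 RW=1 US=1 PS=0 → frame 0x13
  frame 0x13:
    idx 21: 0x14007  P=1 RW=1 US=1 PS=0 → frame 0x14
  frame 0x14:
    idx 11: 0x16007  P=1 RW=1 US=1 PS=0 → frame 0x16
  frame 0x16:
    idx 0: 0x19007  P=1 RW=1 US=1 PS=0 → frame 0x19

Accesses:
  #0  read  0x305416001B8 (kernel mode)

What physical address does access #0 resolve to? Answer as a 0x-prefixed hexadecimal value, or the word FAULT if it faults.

Trace:
#0 VA=0x305416001B8 (r,kernel):
  L0: frame=0x11 idx=6 entry=0x13007 [P=1 RW=1 US=1 PS=0]
  L1: frame=0x13 idx=21 entry=0x14007 [P=1 RW=1 US=1 PS=0]
  L2: frame=0x14 idx=11 entry=0x16007 [P=1 RW=1 US=1 PS=0]
  L3: frame=0x16 idx=0 entry=0x19007 [P=1 RW=1 US=1 PS=0]
  ✓ 0x191B8  — 4 lookups

Access #0 PA: 0x191B8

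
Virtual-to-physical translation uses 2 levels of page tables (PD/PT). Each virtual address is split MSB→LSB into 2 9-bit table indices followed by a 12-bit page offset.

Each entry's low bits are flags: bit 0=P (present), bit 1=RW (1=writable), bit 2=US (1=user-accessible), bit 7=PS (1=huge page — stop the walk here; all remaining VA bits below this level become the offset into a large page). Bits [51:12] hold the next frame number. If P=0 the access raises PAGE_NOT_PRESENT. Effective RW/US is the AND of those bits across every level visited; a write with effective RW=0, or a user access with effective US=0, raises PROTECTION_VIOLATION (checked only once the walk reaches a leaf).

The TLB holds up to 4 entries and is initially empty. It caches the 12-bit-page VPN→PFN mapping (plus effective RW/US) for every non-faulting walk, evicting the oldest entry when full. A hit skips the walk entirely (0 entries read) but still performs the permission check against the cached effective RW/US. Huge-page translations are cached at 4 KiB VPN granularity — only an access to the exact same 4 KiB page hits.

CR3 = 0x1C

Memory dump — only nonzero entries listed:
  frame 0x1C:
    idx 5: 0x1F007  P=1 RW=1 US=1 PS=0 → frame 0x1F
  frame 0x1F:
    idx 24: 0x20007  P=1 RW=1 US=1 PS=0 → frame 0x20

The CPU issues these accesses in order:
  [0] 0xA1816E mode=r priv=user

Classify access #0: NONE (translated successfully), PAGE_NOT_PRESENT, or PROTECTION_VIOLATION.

Walk each access:
#0 VA=0xA1816E (r,user):
  L0: frame=0x1C idx=5 entry=0x1F007 [P=1 RW=1 US=1 PS=0]
  L1: frame=0x1F idx=24 entry=0x20007 [P=1 RW=1 US=1 PS=0]
  ✓ 0x2016E  — 2 lookups

Access #0 fault: NONE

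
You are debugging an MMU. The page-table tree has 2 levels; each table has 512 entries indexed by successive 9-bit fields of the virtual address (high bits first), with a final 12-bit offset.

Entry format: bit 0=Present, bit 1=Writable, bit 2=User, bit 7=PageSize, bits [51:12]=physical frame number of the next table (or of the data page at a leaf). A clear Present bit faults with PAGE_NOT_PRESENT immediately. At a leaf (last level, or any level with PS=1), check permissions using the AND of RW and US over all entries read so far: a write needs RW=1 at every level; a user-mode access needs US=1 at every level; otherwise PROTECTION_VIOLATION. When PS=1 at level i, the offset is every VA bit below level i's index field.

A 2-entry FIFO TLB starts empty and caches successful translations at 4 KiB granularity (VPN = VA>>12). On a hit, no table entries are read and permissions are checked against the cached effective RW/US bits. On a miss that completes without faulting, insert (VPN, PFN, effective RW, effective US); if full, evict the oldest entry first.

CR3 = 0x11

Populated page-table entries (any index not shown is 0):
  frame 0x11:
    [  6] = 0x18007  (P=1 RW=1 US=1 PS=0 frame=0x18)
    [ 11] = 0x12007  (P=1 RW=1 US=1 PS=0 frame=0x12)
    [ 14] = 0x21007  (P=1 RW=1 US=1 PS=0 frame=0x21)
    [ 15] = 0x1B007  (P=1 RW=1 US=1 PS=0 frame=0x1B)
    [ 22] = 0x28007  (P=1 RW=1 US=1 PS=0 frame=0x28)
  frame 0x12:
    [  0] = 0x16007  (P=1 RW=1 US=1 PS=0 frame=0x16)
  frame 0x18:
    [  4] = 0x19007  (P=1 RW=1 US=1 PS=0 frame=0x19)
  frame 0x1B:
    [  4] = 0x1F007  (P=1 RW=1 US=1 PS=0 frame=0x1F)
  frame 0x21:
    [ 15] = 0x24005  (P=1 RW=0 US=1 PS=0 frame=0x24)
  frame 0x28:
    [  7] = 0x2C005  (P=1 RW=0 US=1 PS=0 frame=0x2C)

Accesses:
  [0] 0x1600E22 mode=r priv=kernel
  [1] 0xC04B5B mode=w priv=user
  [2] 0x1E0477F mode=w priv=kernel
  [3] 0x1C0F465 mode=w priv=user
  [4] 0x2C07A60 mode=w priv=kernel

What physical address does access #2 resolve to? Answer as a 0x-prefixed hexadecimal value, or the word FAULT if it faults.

Trace:
#0 VA=0x1600E22 (r,kernel):
  L0: frame=0x11 idx=11 entry=0x12007 [P=1 RW=1 US=1 PS=0]
  L1: frame=0x12 idx=0 entry=0x16007 [P=1 RW=1 US=1 PS=0]
  → PA=0x16E22  (2 entries read)
#1 VA=0xC04B5B (w,user):
  L0: frame=0x11 idx=6 entry=0x18007 [P=1 RW=1 US=1 PS=0]
  L1: frame=0x18 idx=4 entry=0x19007 [P=1 RW=1 US=1 PS=0]
  → PA=0x19B5B  (2 entries read)
#2 VA=0x1E0477F (w,kernel):
  L0: frame=0x11 idx=15 entry=0x1B007 [P=1 RW=1 US=1 PS=0]
  L1: frame=0x1B idx=4 entry=0x1F007 [P=1 RW=1 US=1 PS=0]
  → PA=0x1F77F  (2 entries read)
#3 VA=0x1C0F465 (w,user):
  L0: frame=0x11 idx=14 entry=0x21007 [P=1 RW=1 US=1 PS=0]
  L1: frame=0x21 idx=15 entry=0x24005 [P=1 RW=0 US=1 PS=0]
  → PROTECTION_VIOLATION  (2 entries read)
#4 VA=0x2C07A60 (w,kernel):
  L0: frame=0x11 idx=22 entry=0x28007 [P=1 RW=1 US=1 PS=0]
  L1: frame=0x28 idx=7 entry=0x2C005 [P=1 RW=0 US=1 PS=0]
  → PROTECTION_VIOLATION  (2 entries read)

Access #2 PA: 0x1F77F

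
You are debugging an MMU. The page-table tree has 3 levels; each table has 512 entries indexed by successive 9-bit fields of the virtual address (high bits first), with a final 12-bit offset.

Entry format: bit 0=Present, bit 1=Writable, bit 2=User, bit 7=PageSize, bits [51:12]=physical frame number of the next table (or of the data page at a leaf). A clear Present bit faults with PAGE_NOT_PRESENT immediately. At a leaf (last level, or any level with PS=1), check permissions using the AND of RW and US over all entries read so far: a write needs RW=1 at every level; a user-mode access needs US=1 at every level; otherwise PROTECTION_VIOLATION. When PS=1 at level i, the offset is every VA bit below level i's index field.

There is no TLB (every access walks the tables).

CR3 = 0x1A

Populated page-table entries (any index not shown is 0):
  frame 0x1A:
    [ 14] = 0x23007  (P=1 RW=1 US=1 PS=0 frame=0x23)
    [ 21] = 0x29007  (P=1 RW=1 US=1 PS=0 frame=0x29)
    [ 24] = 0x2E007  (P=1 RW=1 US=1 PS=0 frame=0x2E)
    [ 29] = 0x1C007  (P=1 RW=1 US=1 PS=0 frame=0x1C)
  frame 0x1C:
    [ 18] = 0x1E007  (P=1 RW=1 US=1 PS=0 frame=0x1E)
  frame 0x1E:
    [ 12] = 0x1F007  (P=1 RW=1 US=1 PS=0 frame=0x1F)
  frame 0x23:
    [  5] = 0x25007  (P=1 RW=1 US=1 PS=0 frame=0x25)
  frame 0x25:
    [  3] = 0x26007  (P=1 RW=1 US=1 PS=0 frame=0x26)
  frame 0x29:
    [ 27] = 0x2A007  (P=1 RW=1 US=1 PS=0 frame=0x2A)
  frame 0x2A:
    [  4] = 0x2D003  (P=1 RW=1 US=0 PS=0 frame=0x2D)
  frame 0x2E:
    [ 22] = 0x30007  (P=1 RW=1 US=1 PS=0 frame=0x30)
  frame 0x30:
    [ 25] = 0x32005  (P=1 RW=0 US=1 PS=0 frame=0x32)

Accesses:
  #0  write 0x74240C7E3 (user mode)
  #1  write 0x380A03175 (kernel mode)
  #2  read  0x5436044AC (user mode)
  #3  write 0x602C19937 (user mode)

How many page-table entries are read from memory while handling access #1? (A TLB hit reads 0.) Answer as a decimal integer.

Trace:
#0 VA=0x74240C7E3 (w,user):
  lvl0: tbl 0x1A, slot 29 ⇒ 0x1C007 (P1/RW1/US1/PS0)
  lvl1: tbl 0x1C, slot 18 ⇒ 0x1E007 (P1/RW1/US1/PS0)
  lvl2: tbl 0x1E, slot 12 ⇒ 0x1F007 (P1/RW1/US1/PS0)
  → PA=0x1F7E3  (3 entries read)
#1 VA=0x380A03175 (w,kernel):
  lvl0: tbl 0x1A, slot 14 ⇒ 0x23007 (P1/RW1/US1/PS0)
  lvl1: tbl 0x23, slot 5 ⇒ 0x25007 (P1/RW1/US1/PS0)
  lvl2: tbl 0x25, slot 3 ⇒ 0x26007 (P1/RW1/US1/PS0)
  → PA=0x26175  (3 entries read)
#2 VA=0x5436044AC (r,user):
  lvl0: tbl 0x1A, slot 21 ⇒ 0x29007 (P1/RW1/US1/PS0)
  lvl1: tbl 0x29, slot 27 ⇒ 0x2A007 (P1/RW1/US1/PS0)
  lvl2: tbl 0x2A, slot 4 ⇒ 0x2D003 (P1/RW1/US0/PS0)
  → PROTECTION_VIOLATION  (3 entries read)
#3 VA=0x602C19937 (w,user):
  lvl0: tbl 0x1A, slot 24 ⇒ 0x2E007 (P1/RW1/US1/PS0)
  lvl1: tbl 0x2E, slot 22 ⇒ 0x30007 (P1/RW1/US1/PS0)
  lvl2: tbl 0x30, slot 25 ⇒ 0x32005 (P1/RW0/US1/PS0)
  → PROTECTION_VIOLATION  (3 entries read)

Entries read for #1: 3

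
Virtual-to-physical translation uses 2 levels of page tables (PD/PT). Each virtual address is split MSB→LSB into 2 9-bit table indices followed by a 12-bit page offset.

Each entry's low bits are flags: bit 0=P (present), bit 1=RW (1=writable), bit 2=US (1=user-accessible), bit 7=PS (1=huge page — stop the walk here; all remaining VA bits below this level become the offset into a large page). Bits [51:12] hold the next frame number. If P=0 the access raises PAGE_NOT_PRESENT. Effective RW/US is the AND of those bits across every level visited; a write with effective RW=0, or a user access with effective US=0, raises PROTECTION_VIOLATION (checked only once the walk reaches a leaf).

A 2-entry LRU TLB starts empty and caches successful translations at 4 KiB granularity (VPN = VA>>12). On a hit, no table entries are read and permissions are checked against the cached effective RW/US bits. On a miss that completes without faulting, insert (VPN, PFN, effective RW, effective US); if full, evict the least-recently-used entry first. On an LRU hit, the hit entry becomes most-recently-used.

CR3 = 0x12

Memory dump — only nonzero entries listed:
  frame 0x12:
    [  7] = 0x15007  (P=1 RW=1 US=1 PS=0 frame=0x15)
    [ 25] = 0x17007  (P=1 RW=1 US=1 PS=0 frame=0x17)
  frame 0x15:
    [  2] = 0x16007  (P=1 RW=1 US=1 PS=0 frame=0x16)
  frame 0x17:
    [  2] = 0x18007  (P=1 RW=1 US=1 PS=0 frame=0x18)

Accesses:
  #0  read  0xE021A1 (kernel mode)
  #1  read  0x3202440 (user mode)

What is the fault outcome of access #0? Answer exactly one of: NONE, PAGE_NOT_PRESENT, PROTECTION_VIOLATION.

Walk each access:
#0 VA=0xE021A1 (r,kernel):
  L0 @0x12[7] → 0x15007  P=1,RW=1,US=1,PS=0
  L1 @0x15[2] → 0x16007  P=1,RW=1,US=1,PS=0
  ✓ 0x161A1  — 2 lookups
#1 VA=0x3202440 (r,user):
  L0 @0x12[25] → 0x17007  P=1,RW=1,US=1,PS=0
  L1 @0x17[2] → 0x18007  P=1,RW=1,US=1,PS=0
  ✓ 0x18440  — 2 lookups

Access #0 fault: NONE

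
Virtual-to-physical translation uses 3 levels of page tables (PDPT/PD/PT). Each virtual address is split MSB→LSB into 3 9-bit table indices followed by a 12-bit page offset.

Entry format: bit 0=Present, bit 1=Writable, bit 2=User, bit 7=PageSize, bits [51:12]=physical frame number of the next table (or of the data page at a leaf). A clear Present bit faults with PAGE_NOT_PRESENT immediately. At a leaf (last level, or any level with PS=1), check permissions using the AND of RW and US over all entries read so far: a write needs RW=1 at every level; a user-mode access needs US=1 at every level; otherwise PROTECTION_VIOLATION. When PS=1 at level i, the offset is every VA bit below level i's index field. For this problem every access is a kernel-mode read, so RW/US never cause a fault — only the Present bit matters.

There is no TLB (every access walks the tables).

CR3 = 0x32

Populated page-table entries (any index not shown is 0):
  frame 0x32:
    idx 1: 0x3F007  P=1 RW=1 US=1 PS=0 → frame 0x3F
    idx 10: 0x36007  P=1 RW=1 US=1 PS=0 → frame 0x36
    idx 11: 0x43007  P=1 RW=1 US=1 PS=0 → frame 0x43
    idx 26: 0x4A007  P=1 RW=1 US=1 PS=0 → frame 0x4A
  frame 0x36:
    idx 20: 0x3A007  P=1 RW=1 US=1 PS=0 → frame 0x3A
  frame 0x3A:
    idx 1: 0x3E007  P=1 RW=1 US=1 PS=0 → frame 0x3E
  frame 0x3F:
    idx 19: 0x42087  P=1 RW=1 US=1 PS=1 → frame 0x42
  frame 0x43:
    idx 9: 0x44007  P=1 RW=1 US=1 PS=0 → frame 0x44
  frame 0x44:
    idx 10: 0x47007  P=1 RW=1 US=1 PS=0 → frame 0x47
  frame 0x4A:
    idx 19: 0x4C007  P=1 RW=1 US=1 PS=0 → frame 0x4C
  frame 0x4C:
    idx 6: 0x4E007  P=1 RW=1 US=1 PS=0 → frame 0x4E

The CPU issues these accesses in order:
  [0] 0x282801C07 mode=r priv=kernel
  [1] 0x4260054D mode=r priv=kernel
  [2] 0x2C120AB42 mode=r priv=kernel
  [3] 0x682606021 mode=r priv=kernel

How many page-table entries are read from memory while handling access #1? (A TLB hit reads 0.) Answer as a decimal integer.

Walk each access:
#0 VA=0x282801C07 (r,kernel):
  lvl0: tbl 0x32, slot 10 ⇒ 0x36007 (P1/RW1/US1/PS0)
  lvl1: tbl 0x36, slot 20 ⇒ 0x3A007 (P1/RW1/US1/PS0)
  lvl2: tbl 0x3A, slot 1 ⇒ 0x3E007 (P1/RW1/US1/PS0)
  ✓ 0x3EC07  — 3 lookups
#1 VA=0x4260054D (r,kernel):
  lvl0: tbl 0x32, slot 1 ⇒ 0x3F007 (P1/RW1/US1/PS0)
  lvl1: tbl 0x3F, slot 19 ⇒ 0x42087 (P1/RW1/US1/PS1)
  ✓ 0x4254D (huge @L1)  — 2 lookups
#2 VA=0x2C120AB42 (r,kernel):
  lvl0: tbl 0x32, slot 11 ⇒ 0x43007 (P1/RW1/US1/PS0)
  lvl1: tbl 0x43, slot 9 ⇒ 0x44007 (P1/RW1/US1/PS0)
  lvl2: tbl 0x44, slot 10 ⇒ 0x47007 (P1/RW1/US1/PS0)
  ✓ 0x47B42  — 3 lookups
#3 VA=0x682606021 (r,kernel):
  lvl0: tbl 0x32, slot 26 ⇒ 0x4A007 (P1/RW1/US1/PS0)
  lvl1: tbl 0x4A, slot 19 ⇒ 0x4C007 (P1/RW1/US1/PS0)
  lvl2: tbl 0x4C, slot 6 ⇒ 0x4E007 (P1/RW1/US1/PS0)
  ✓ 0x4E021  — 3 lookups

Entries read for #1: 2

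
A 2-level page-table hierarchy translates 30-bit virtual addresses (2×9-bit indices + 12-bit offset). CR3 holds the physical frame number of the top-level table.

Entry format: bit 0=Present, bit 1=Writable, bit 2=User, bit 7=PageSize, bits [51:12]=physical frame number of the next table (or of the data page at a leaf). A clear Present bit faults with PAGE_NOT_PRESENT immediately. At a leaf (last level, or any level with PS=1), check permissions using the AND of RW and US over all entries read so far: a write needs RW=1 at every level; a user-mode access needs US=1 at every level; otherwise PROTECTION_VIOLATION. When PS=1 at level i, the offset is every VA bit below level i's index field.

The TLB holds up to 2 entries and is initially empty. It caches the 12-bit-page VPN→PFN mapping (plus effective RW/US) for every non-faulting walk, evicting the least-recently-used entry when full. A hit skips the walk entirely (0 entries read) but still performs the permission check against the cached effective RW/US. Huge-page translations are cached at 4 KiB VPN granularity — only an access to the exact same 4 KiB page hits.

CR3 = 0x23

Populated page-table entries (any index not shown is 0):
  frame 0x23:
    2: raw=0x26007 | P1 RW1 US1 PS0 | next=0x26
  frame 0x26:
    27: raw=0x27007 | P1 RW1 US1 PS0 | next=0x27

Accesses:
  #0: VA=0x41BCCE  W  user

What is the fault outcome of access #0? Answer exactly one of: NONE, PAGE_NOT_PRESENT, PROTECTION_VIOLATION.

Walk each access:
#0 VA=0x41BCCE (w,user):
  lvl0: tbl 0x23, slot 2 ⇒ 0x26007 (P1/RW1/US1/PS0)
  lvl1: tbl 0x26, slot 27 ⇒ 0x27007 (P1/RW1/US1/PS0)
  ⇒ phys 0x27CCE  [2 reads]

Access #0 fault: NONE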